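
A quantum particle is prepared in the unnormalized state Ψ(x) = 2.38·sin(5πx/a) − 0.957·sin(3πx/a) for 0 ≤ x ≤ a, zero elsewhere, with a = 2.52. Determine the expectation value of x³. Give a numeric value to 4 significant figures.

3.151

⟨x³⟩ = ∫ x³·|Ψ|² dx / ∫|Ψ|² dx (integrals over the domain).
On 0 ≤ x ≤ a (j ≠ l): ∫sin²(jπx/a) dx = a/2, ∫sin(jπx/a)·sin(lπx/a) dx = 0; diagonal moments ∫x·sin²(jπx/a) dx = a²/4, ∫x²·sin²(jπx/a) dx = a³·(1/6 − 1/(4j²π²)); cross terms ∫x·sin(jπx/a)·sin(lπx/a) dx = 0 for j + l even and −4jla²/(π²(j² − l²)²) for j + l odd, ∫x²·sin(jπx/a)·sin(lπx/a) dx = (−1)^(j+l)·4jla³/(π²(j² − l²)²); higher powers the same way via product-to-sum and parts.
State is unnormalized: ∫|Ψ|² dx = 8.2911, and ∫Ψ*·x³·Ψ dx = 26.124, so ⟨x³⟩ = 26.124 / 8.2911.
⟨x³⟩ = 3.1508.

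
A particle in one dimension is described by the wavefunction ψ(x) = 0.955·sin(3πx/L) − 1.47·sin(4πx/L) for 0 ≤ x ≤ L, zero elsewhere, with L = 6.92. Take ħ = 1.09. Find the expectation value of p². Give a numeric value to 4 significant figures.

3.409

p² ψ = −ħ² d²ψ/dx²; ⟨p²⟩ = −ħ² ∫ ψ*·ψ'' dx / ∫|ψ|² dx.
d²/dx² sin(jπx/L) = −(jπ/L)²·sin(jπx/L); on 0 ≤ x ≤ L, ∫sin²(jπx/L) dx = L/2 and ∫sin(jπx/L)·sin(lπx/L) dx = 0 for j ≠ l, so only diagonal terms survive in ∫|ψ|² and ∫ψ·ψ″; ∫ψ·ψ′ dx = [ψ²/2] between the walls = 0.
State is unnormalized: ∫|ψ|² dx = 10.632, and ∫ψ*·(−ħ² ψ'') dx = 36.248, so ⟨p²⟩ = 36.248 / 10.632.
⟨p²⟩ = 3.4092.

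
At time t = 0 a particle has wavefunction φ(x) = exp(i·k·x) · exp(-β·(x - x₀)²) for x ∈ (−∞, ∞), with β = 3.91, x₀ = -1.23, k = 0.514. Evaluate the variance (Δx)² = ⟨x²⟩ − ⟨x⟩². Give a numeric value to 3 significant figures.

Compute ⟨x⟩ and ⟨x²⟩ separately, then (Δx)² = ⟨x²⟩ − ⟨x⟩².
Gaussian moments (u = x − x₀): ∫u^(2j)·e^(−2βu²) du = (2j−1)!!/(4β)^j · √(π/(2β)), odd powers integrate to 0; here √(π/(2β)) = 0.63383.
Normalization: ∫|φ|² dx = 0.63383.
⟨x⟩ = -1.2300 and ⟨x²⟩ = 1.5768.
(Δx)² = 1.5768 − (-1.2300)² = 0.063939.

0.0639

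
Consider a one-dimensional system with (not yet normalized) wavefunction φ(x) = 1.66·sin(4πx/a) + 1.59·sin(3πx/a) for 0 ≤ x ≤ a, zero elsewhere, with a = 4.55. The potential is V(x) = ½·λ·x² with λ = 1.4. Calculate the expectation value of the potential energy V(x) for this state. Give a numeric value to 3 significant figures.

⟨V⟩ = ∫ V(x)·|φ|² dx / ∫|φ|² dx.
On 0 ≤ x ≤ a (j ≠ l): ∫sin²(jπx/a) dx = a/2, ∫sin(jπx/a)·sin(lπx/a) dx = 0; diagonal moments ∫x·sin²(jπx/a) dx = a²/4, ∫x²·sin²(jπx/a) dx = a³·(1/6 − 1/(4j²π²)); cross terms ∫x·sin(jπx/a)·sin(lπx/a) dx = 0 for j + l even and −4jla²/(π²(j² − l²)²) for j + l odd, ∫x²·sin(jπx/a)·sin(lπx/a) dx = (−1)^(j+l)·4jla³/(π²(j² − l²)²); higher powers the same way via product-to-sum and parts.
State is unnormalized: ∫|φ|² dx = 12.020, and ∫φ*·V(x)·φ dx = 22.762, so ⟨V⟩ = 22.762 / 12.020.
⟨V⟩ = 1.8936.

1.89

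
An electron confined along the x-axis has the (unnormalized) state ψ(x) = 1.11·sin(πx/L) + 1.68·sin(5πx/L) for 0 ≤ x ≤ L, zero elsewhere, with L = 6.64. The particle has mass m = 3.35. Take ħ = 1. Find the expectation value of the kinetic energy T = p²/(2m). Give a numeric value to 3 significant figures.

0.592

T = −(ħ²/2m) d²/dx², so ⟨T⟩ = −(ħ²/2m) ∫ ψ*·ψ'' dx / ∫|ψ|² dx; with m = 3.35.
d²/dx² sin(jπx/L) = −(jπ/L)²·sin(jπx/L); on 0 ≤ x ≤ L, ∫sin²(jπx/L) dx = L/2 and ∫sin(jπx/L)·sin(lπx/L) dx = 0 for j ≠ l, so only diagonal terms survive in ∫|ψ|² and ∫ψ·ψ″; ∫ψ·ψ′ dx = [ψ²/2] between the walls = 0.
State is unnormalized: ∫|ψ|² dx = 13.461, and ∫ψ*·(−ħ²/2m · ψ'') dx = 7.9635, so ⟨T⟩ = 7.9635 / 13.461.
⟨T⟩ = 0.59160.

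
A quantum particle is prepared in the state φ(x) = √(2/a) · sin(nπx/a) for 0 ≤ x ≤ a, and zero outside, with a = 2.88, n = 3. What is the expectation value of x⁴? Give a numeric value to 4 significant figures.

13.00

⟨x⁴⟩ = ∫ x⁴·|φ|² dx (integrals over the domain).
With sin²θ = (1 − cos2θ)/2 on 0 ≤ x ≤ a: ∫sin²(nπx/a) dx = a/2, ∫x·sin²(nπx/a) dx = a²/4, ∫x²·sin²(nπx/a) dx = a³·(1/6 − 1/(4n²π²)); higher powers xᵏ the same way, integrating xᵏ·cos(2nπx/a) by parts.
⟨x⁴⟩ = 12.998.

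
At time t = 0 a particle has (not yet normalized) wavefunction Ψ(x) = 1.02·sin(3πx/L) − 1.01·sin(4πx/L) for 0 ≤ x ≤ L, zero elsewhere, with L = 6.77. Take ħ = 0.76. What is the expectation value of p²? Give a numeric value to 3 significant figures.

1.55

p² Ψ = −ħ² d²Ψ/dx²; ⟨p²⟩ = −ħ² ∫ Ψ*·Ψ'' dx / ∫|Ψ|² dx.
d²/dx² sin(jπx/L) = −(jπ/L)²·sin(jπx/L); on 0 ≤ x ≤ L, ∫sin²(jπx/L) dx = L/2 and ∫sin(jπx/L)·sin(lπx/L) dx = 0 for j ≠ l, so only diagonal terms survive in ∫|Ψ|² and ∫Ψ·Ψ″; ∫Ψ·Ψ′ dx = [Ψ²/2] between the walls = 0.
State is unnormalized: ∫|Ψ|² dx = 6.9748, and ∫Ψ*·(−ħ² Ψ'') dx = 10.814, so ⟨p²⟩ = 10.814 / 6.9748.
⟨p²⟩ = 1.5505.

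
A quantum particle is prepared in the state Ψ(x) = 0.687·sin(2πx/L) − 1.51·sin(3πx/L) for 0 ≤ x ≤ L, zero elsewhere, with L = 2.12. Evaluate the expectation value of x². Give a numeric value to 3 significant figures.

2.13

⟨x²⟩ = ∫ x²·|Ψ|² dx / ∫|Ψ|² dx (integrals over the domain).
On 0 ≤ x ≤ L (j ≠ l): ∫sin²(jπx/L) dx = L/2, ∫sin(jπx/L)·sin(lπx/L) dx = 0; diagonal moments ∫x·sin²(jπx/L) dx = L²/4, ∫x²·sin²(jπx/L) dx = L³·(1/6 − 1/(4j²π²)); cross terms ∫x·sin(jπx/L)·sin(lπx/L) dx = 0 for j + l even and −4jlL²/(π²(j² − l²)²) for j + l odd, ∫x²·sin(jπx/L)·sin(lπx/L) dx = (−1)^(j+l)·4jlL³/(π²(j² − l²)²); higher powers the same way via product-to-sum and parts.
State is unnormalized: ∫|Ψ|² dx = 2.9172, and ∫Ψ*·x²·Ψ dx = 6.2036, so ⟨x²⟩ = 6.2036 / 2.9172.
⟨x²⟩ = 2.1266.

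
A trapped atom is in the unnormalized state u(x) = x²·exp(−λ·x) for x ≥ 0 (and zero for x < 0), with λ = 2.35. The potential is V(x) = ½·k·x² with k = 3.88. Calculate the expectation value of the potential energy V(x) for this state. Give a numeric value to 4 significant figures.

⟨V⟩ = ∫ V(x)·|u|² dx / ∫|u|² dx.
Every integrand reduces to terms xʲ·e^(−2λx) on [0, ∞); use ∫₀^∞ xʲ·e^(−2λx) dx = j!/(2λ)^(j+1).
State is unnormalized: ∫|u|² dx = 0.010465, and ∫u*·V(x)·u dx = 0.027571, so ⟨V⟩ = 0.027571 / 0.010465.
⟨V⟩ = 2.6347.

2.635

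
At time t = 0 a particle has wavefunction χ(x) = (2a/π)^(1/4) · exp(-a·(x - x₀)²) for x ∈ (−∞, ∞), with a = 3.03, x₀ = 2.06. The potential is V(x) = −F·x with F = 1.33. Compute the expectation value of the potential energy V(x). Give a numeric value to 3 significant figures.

⟨V⟩ = ∫ V(x)·|χ|² dx.
Gaussian moments (u = x − x₀): ∫u^(2j)·e^(−2au²) du = (2j−1)!!/(4a)^j · √(π/(2a)), odd powers integrate to 0; here √(π/(2a)) = 0.72001.
⟨V⟩ = -2.7398.

-2.74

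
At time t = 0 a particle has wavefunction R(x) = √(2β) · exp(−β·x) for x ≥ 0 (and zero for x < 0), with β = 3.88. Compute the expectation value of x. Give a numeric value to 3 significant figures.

0.129

⟨x⟩ = ∫ x·|R|² dx (integrals over the domain).
Every integrand reduces to terms xʲ·e^(−2βx) on [0, ∞); use ∫₀^∞ xʲ·e^(−2βx) dx = j!/(2β)^(j+1).
⟨x⟩ = 0.12887.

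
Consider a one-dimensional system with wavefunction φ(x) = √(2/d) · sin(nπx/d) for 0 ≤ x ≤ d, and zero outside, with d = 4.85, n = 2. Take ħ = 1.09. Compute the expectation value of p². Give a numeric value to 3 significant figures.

p² φ = −ħ² d²φ/dx²; ⟨p²⟩ = −ħ² ∫ φ*·φ'' dx.
d/dx sin(nπx/d) = (nπ/d)·cos(nπx/d) and d²/dx² sin(nπx/d) = −(nπ/d)²·sin(nπx/d); on 0 ≤ x ≤ d, ∫sin²(nπx/d) dx = d/2 and ∫sin(nπx/d)·cos(nπx/d) dx = 0.
⟨p²⟩ = 1.9940.

1.99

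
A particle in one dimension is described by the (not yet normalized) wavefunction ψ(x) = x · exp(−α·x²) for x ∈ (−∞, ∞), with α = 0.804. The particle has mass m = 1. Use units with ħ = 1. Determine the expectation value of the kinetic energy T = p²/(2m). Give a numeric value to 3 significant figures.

T = −(ħ²/2m) d²/dx², so ⟨T⟩ = −(ħ²/2m) ∫ ψ*·ψ'' dx / ∫|ψ|² dx; with m = 1.
Expand each integrand as polynomial × e^(−2αx²) and use ∫x^(2j)·e^(−2αx²) dx = (2j−1)!!/(4α)^j · √(π/(2α)), odd powers → 0; here √(π/(2α)) = 1.3978. Differentiate with the product rule, d/dx e^(−αx²) = −2αx·e^(−αx²).
State is unnormalized: ∫|ψ|² dx = 0.43463, and ∫ψ*·(−ħ²/2m · ψ'') dx = 0.52416, so ⟨T⟩ = 0.52416 / 0.43463.
⟨T⟩ = 1.2060.

1.21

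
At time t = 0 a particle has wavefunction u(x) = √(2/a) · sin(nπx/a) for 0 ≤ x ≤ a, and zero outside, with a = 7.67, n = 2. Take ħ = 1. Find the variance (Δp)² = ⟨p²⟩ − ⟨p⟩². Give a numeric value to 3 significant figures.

Compute ⟨p⟩ and ⟨p²⟩ separately; (Δp)² = ⟨p²⟩ − ⟨p⟩².
d/dx sin(nπx/a) = (nπ/a)·cos(nπx/a) and d²/dx² sin(nπx/a) = −(nπ/a)²·sin(nπx/a); on 0 ≤ x ≤ a, ∫sin²(nπx/a) dx = a/2 and ∫sin(nπx/a)·cos(nπx/a) dx = 0.
⟨p⟩ = 0.0000 and ⟨p²⟩ = 0.67107.
(Δp)² = 0.67107 − (0.0000)² = 0.67107.

0.671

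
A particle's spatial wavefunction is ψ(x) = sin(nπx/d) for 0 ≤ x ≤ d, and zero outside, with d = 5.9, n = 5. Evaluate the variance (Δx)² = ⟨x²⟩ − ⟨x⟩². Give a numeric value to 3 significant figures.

Compute ⟨x⟩ and ⟨x²⟩ separately, then (Δx)² = ⟨x²⟩ − ⟨x⟩².
With sin²θ = (1 − cos2θ)/2 on 0 ≤ x ≤ d: ∫sin²(nπx/d) dx = d/2, ∫x·sin²(nπx/d) dx = d²/4, ∫x²·sin²(nπx/d) dx = d³·(1/6 − 1/(4n²π²)); higher powers xᵏ the same way, integrating xᵏ·cos(2nπx/d) by parts.
Normalization: ∫|ψ|² dx = 2.9500.
⟨x⟩ = 2.9500 and ⟨x²⟩ = 11.533.
(Δx)² = 11.533 − (2.9500)² = 2.8303.

2.83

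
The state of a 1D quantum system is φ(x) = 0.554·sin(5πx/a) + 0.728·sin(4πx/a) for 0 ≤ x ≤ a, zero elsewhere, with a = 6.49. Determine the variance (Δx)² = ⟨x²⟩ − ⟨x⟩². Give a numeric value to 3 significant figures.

1.83

Compute ⟨x⟩ and ⟨x²⟩ separately, then (Δx)² = ⟨x²⟩ − ⟨x⟩².
On 0 ≤ x ≤ a (j ≠ l): ∫sin²(jπx/a) dx = a/2, ∫sin(jπx/a)·sin(lπx/a) dx = 0; diagonal moments ∫x·sin²(jπx/a) dx = a²/4, ∫x²·sin²(jπx/a) dx = a³·(1/6 − 1/(4j²π²)); cross terms ∫x·sin(jπx/a)·sin(lπx/a) dx = 0 for j + l even and −4jla²/(π²(j² − l²)²) for j + l odd, ∫x²·sin(jπx/a)·sin(lπx/a) dx = (−1)^(j+l)·4jla³/(π²(j² − l²)²); higher powers the same way via product-to-sum and parts.
Normalization: ∫|φ|² dx = 2.7157.
⟨x⟩ = 1.9931 and ⟨x²⟩ = 5.7993.
(Δx)² = 5.7993 − (1.9931)² = 1.8269.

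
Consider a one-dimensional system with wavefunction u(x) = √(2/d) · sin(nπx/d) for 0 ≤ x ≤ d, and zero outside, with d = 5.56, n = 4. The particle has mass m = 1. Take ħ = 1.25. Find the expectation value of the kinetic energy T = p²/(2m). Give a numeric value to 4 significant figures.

T = −(ħ²/2m) d²/dx², so ⟨T⟩ = −(ħ²/2m) ∫ u*·u'' dx; with m = 1.
d/dx sin(nπx/d) = (nπ/d)·cos(nπx/d) and d²/dx² sin(nπx/d) = −(nπ/d)²·sin(nπx/d); on 0 ≤ x ≤ d, ∫sin²(nπx/d) dx = d/2 and ∫sin(nπx/d)·cos(nπx/d) dx = 0.
⟨T⟩ = 3.9908.

3.991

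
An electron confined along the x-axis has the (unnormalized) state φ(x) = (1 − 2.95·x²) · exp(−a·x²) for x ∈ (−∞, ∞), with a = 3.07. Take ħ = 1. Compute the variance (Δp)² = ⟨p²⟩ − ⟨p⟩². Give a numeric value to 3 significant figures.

Compute ⟨p⟩ and ⟨p²⟩ separately; (Δp)² = ⟨p²⟩ − ⟨p⟩².
Expand each integrand as polynomial × e^(−2ax²) and use ∫x^(2j)·e^(−2ax²) dx = (2j−1)!!/(4a)^j · √(π/(2a)), odd powers → 0; here √(π/(2a)) = 0.71530. Differentiate with the product rule, d/dx e^(−ax²) = −2ax·e^(−ax²).
Normalization: ∫|φ|² dx = 0.49547.
⟨p⟩ = 0.0000 and ⟨p²⟩ = 8.3520.
(Δp)² = 8.3520 − (0.0000)² = 8.3520.

8.35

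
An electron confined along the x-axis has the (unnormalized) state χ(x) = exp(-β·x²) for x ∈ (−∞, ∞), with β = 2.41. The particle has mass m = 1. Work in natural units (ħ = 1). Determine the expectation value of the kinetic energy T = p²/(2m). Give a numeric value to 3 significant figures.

T = −(ħ²/2m) d²/dx², so ⟨T⟩ = −(ħ²/2m) ∫ χ*·χ'' dx / ∫|χ|² dx; with m = 1.
Gaussian moments: ∫x^(2j)·e^(−2βx²) dx = (2j−1)!!/(4β)^j · √(π/(2β)), odd powers integrate to 0; here √(π/(2β)) = 0.80733. Derivatives: d/dx e^(−βx²) = −2βx·e^(−βx²), d²/dx² e^(−βx²) = (4β²x² − 2β)·e^(−βx²).
State is unnormalized: ∫|χ|² dx = 0.80733, and ∫χ*·(−ħ²/2m · χ'') dx = 0.97283, so ⟨T⟩ = 0.97283 / 0.80733.
⟨T⟩ = 1.2050.

1.21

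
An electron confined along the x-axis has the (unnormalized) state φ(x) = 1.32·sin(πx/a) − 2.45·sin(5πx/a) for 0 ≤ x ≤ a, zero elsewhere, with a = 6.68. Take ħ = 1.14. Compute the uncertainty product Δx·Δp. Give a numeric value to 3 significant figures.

4.03

Δx = √(⟨x²⟩−⟨x⟩²), Δp = √(⟨p²⟩−⟨p⟩²).
On 0 ≤ x ≤ a (j ≠ l): ∫sin²(jπx/a) dx = a/2, ∫sin(jπx/a)·sin(lπx/a) dx = 0; diagonal moments ∫x·sin²(jπx/a) dx = a²/4, ∫x²·sin²(jπx/a) dx = a³·(1/6 − 1/(4j²π²)); cross terms ∫x·sin(jπx/a)·sin(lπx/a) dx = 0 for j + l even and −4jla²/(π²(j² − l²)²) for j + l odd, ∫x²·sin(jπx/a)·sin(lπx/a) dx = (−1)^(j+l)·4jla³/(π²(j² − l²)²); higher powers the same way via product-to-sum and parts. d²/dx² sin(jπx/a) = −(jπ/a)²·sin(jπx/a); on 0 ≤ x ≤ a, ∫sin²(jπx/a) dx = a/2 and ∫sin(jπx/a)·sin(lπx/a) dx = 0 for j ≠ l, so only diagonal terms survive in ∫|φ|² and ∫φ·φ″; ∫φ·φ′ dx = [φ²/2] between the walls = 0.
Normalization: ∫|φ|² dx = 25.868.
⟨x⟩ = 3.3400, ⟨x²⟩ = 14.033 ⇒ Δx = 1.6964.
⟨p⟩ = 0.0000, ⟨p²⟩ = 5.6341 ⇒ Δp = 2.3736.
Δx·Δp = 4.0266.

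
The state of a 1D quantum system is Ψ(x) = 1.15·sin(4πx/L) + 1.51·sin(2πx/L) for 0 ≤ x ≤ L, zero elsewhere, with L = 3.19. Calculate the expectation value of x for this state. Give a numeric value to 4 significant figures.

1.595

⟨x⟩ = ∫ x·|Ψ|² dx / ∫|Ψ|² dx (integrals over the domain).
On 0 ≤ x ≤ L (j ≠ l): ∫sin²(jπx/L) dx = L/2, ∫sin(jπx/L)·sin(lπx/L) dx = 0; diagonal moments ∫x·sin²(jπx/L) dx = L²/4, ∫x²·sin²(jπx/L) dx = L³·(1/6 − 1/(4j²π²)); cross terms ∫x·sin(jπx/L)·sin(lπx/L) dx = 0 for j + l even and −4jlL²/(π²(j² − l²)²) for j + l odd, ∫x²·sin(jπx/L)·sin(lπx/L) dx = (−1)^(j+l)·4jlL³/(π²(j² − l²)²); higher powers the same way via product-to-sum and parts.
State is unnormalized: ∫|Ψ|² dx = 5.7461, and ∫Ψ*·x·Ψ dx = 9.1651, so ⟨x⟩ = 9.1651 / 5.7461.
⟨x⟩ = 1.5950.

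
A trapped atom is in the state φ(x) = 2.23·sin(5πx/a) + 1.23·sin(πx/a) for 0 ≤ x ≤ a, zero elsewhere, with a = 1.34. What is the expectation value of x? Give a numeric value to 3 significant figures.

⟨x⟩ = ∫ x·|φ|² dx / ∫|φ|² dx (integrals over the domain).
On 0 ≤ x ≤ a (j ≠ l): ∫sin²(jπx/a) dx = a/2, ∫sin(jπx/a)·sin(lπx/a) dx = 0; diagonal moments ∫x·sin²(jπx/a) dx = a²/4, ∫x²·sin²(jπx/a) dx = a³·(1/6 − 1/(4j²π²)); cross terms ∫x·sin(jπx/a)·sin(lπx/a) dx = 0 for j + l even and −4jla²/(π²(j² − l²)²) for j + l odd, ∫x²·sin(jπx/a)·sin(lπx/a) dx = (−1)^(j+l)·4jla³/(π²(j² − l²)²); higher powers the same way via product-to-sum and parts.
State is unnormalized: ∫|φ|² dx = 4.3455, and ∫φ*·x·φ dx = 2.9115, so ⟨x⟩ = 2.9115 / 4.3455.
⟨x⟩ = 0.67000.

0.670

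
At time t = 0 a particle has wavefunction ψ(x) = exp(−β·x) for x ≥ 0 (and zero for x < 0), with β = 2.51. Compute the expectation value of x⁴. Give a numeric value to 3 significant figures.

⟨x⁴⟩ = ∫ x⁴·|ψ|² dx / ∫|ψ|² dx (integrals over the domain).
Every integrand reduces to terms xʲ·e^(−2βx) on [0, ∞); use ∫₀^∞ xʲ·e^(−2βx) dx = j!/(2β)^(j+1).
State is unnormalized: ∫|ψ|² dx = 0.19920, and ∫ψ*·x⁴·ψ dx = 0.0075282, so ⟨x⁴⟩ = 0.0075282 / 0.19920.
⟨x⁴⟩ = 0.037792.

0.0378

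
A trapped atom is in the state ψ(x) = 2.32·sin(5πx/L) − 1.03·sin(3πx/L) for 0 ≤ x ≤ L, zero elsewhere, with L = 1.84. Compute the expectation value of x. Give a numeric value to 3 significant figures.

0.920

⟨x⟩ = ∫ x·|ψ|² dx / ∫|ψ|² dx (integrals over the domain).
On 0 ≤ x ≤ L (j ≠ l): ∫sin²(jπx/L) dx = L/2, ∫sin(jπx/L)·sin(lπx/L) dx = 0; diagonal moments ∫x·sin²(jπx/L) dx = L²/4, ∫x²·sin²(jπx/L) dx = L³·(1/6 − 1/(4j²π²)); cross terms ∫x·sin(jπx/L)·sin(lπx/L) dx = 0 for j + l even and −4jlL²/(π²(j² − l²)²) for j + l odd, ∫x²·sin(jπx/L)·sin(lπx/L) dx = (−1)^(j+l)·4jlL³/(π²(j² − l²)²); higher powers the same way via product-to-sum and parts.
State is unnormalized: ∫|ψ|² dx = 5.9278, and ∫ψ*·x·ψ dx = 5.4536, so ⟨x⟩ = 5.4536 / 5.9278.
⟨x⟩ = 0.92000.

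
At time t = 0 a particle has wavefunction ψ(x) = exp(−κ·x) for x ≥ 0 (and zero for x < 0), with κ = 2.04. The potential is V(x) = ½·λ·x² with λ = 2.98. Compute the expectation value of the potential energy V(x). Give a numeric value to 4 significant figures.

0.1790

⟨V⟩ = ∫ V(x)·|ψ|² dx / ∫|ψ|² dx.
Every integrand reduces to terms xʲ·e^(−2κx) on [0, ∞); use ∫₀^∞ xʲ·e^(−2κx) dx = j!/(2κ)^(j+1).
State is unnormalized: ∫|ψ|² dx = 0.24510, and ∫ψ*·V(x)·ψ dx = 0.043877, so ⟨V⟩ = 0.043877 / 0.24510.
⟨V⟩ = 0.17902.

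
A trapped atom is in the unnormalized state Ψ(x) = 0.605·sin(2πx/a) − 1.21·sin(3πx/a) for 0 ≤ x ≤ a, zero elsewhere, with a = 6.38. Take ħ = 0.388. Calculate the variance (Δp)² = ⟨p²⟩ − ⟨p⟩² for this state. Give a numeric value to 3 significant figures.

Compute ⟨p⟩ and ⟨p²⟩ separately; (Δp)² = ⟨p²⟩ − ⟨p⟩².
d²/dx² sin(jπx/a) = −(jπ/a)²·sin(jπx/a); on 0 ≤ x ≤ a, ∫sin²(jπx/a) dx = a/2 and ∫sin(jπx/a)·sin(lπx/a) dx = 0 for j ≠ l, so only diagonal terms survive in ∫|Ψ|² and ∫Ψ·Ψ″; ∫Ψ·Ψ′ dx = [Ψ²/2] between the walls = 0.
Normalization: ∫|Ψ|² dx = 5.8381.
⟨p⟩ = 0.0000 and ⟨p²⟩ = 0.29202.
(Δp)² = 0.29202 − (0.0000)² = 0.29202.

0.292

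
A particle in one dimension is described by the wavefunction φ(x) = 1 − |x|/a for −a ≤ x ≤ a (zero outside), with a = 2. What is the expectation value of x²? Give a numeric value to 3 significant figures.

0.400

⟨x²⟩ = ∫ x²·|φ|² dx / ∫|φ|² dx (integrals over the domain).
φ is even, so ∫ over [−a, a] = 2∫₀ᵃ with φ = 1 − x/a there: ∫₀ᵃ (1 − x/a)² dx = a/3, ∫₀ᵃ x²(1 − x/a)² dx = a³/30, ∫₀ᵃ x⁴(1 − x/a)² dx = a⁵/105.
State is unnormalized: ∫|φ|² dx = 1.3333, and ∫φ*·x²·φ dx = 0.53333, so ⟨x²⟩ = 0.53333 / 1.3333.
⟨x²⟩ = 0.40000.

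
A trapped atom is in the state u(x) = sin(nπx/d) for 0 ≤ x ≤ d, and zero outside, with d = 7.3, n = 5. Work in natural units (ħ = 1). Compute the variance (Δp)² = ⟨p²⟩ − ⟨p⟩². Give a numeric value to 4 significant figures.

4.630

Compute ⟨p⟩ and ⟨p²⟩ separately; (Δp)² = ⟨p²⟩ − ⟨p⟩².
d/dx sin(nπx/d) = (nπ/d)·cos(nπx/d) and d²/dx² sin(nπx/d) = −(nπ/d)²·sin(nπx/d); on 0 ≤ x ≤ d, ∫sin²(nπx/d) dx = d/2 and ∫sin(nπx/d)·cos(nπx/d) dx = 0.
Normalization: ∫|u|² dx = 3.6500.
⟨p⟩ = 0.0000 and ⟨p²⟩ = 4.6301.
(Δp)² = 4.6301 − (0.0000)² = 4.6301.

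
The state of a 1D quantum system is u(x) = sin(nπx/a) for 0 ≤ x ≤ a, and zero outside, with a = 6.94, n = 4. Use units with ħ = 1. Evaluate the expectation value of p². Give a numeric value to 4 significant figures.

3.279

p² u = −ħ² d²u/dx²; ⟨p²⟩ = −ħ² ∫ u*·u'' dx / ∫|u|² dx.
d/dx sin(nπx/a) = (nπ/a)·cos(nπx/a) and d²/dx² sin(nπx/a) = −(nπ/a)²·sin(nπx/a); on 0 ≤ x ≤ a, ∫sin²(nπx/a) dx = a/2 and ∫sin(nπx/a)·cos(nπx/a) dx = 0.
State is unnormalized: ∫|u|² dx = 3.4700, and ∫u*·(−ħ² u'') dx = 11.377, so ⟨p²⟩ = 11.377 / 3.4700.
⟨p²⟩ = 3.2787.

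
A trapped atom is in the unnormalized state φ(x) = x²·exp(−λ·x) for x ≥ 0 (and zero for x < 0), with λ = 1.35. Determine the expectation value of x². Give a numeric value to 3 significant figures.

⟨x²⟩ = ∫ x²·|φ|² dx / ∫|φ|² dx (integrals over the domain).
Every integrand reduces to terms xʲ·e^(−2λx) on [0, ∞); use ∫₀^∞ xʲ·e^(−2λx) dx = j!/(2λ)^(j+1).
State is unnormalized: ∫|φ|² dx = 0.16726, and ∫φ*·x²·φ dx = 0.68831, so ⟨x²⟩ = 0.68831 / 0.16726.
⟨x²⟩ = 4.1152.

4.12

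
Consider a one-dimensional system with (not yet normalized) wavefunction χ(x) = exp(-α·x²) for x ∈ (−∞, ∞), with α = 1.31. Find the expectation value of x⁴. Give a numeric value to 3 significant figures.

0.109

⟨x⁴⟩ = ∫ x⁴·|χ|² dx / ∫|χ|² dx (integrals over the domain).
Gaussian moments: ∫x^(2j)·e^(−2αx²) dx = (2j−1)!!/(4α)^j · √(π/(2α)), odd powers integrate to 0; here √(π/(2α)) = 1.0950.
State is unnormalized: ∫|χ|² dx = 1.0950, and ∫χ*·x⁴·χ dx = 0.11964, so ⟨x⁴⟩ = 0.11964 / 1.0950.
⟨x⁴⟩ = 0.10926.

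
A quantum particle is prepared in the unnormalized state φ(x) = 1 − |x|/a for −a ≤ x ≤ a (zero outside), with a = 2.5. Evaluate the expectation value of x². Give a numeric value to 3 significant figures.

0.625

⟨x²⟩ = ∫ x²·|φ|² dx / ∫|φ|² dx (integrals over the domain).
φ is even, so ∫ over [−a, a] = 2∫₀ᵃ with φ = 1 − x/a there: ∫₀ᵃ (1 − x/a)² dx = a/3, ∫₀ᵃ x²(1 − x/a)² dx = a³/30, ∫₀ᵃ x⁴(1 − x/a)² dx = a⁵/105.
State is unnormalized: ∫|φ|² dx = 1.6667, and ∫φ*·x²·φ dx = 1.0417, so ⟨x²⟩ = 1.0417 / 1.6667.
⟨x²⟩ = 0.62500.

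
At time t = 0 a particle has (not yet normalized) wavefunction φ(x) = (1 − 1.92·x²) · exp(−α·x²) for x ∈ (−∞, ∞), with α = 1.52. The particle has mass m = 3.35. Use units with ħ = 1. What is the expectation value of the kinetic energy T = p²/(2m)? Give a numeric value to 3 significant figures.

T = −(ħ²/2m) d²/dx², so ⟨T⟩ = −(ħ²/2m) ∫ φ*·φ'' dx / ∫|φ|² dx; with m = 3.35.
Expand each integrand as polynomial × e^(−2αx²) and use ∫x^(2j)·e^(−2αx²) dx = (2j−1)!!/(4α)^j · √(π/(2α)), odd powers → 0; here √(π/(2α)) = 1.0166. Differentiate with the product rule, d/dx e^(−αx²) = −2αx·e^(−αx²).
State is unnormalized: ∫|φ|² dx = 0.67865, and ∫φ*·(−ħ²/2m · φ'') dx = 0.53727, so ⟨T⟩ = 0.53727 / 0.67865.
⟨T⟩ = 0.79168.

0.792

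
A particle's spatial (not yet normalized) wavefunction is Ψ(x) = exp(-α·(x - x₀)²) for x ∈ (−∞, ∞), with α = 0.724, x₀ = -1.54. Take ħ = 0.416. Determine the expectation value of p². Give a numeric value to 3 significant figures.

p² Ψ = −ħ² d²Ψ/dx²; ⟨p²⟩ = −ħ² ∫ Ψ*·Ψ'' dx / ∫|Ψ|² dx.
Gaussian moments (u = x − x₀): ∫u^(2j)·e^(−2αu²) du = (2j−1)!!/(4α)^j · √(π/(2α)), odd powers integrate to 0; here √(π/(2α)) = 1.4730. Derivatives: d/dx e^(−αu²) = −2αu·e^(−αu²), d²/dx² e^(−αu²) = (4α²u² − 2α)·e^(−αu²).
State is unnormalized: ∫|Ψ|² dx = 1.4730, and ∫Ψ*·(−ħ² Ψ'') dx = 0.18455, so ⟨p²⟩ = 0.18455 / 1.4730.
⟨p²⟩ = 0.12529.

0.125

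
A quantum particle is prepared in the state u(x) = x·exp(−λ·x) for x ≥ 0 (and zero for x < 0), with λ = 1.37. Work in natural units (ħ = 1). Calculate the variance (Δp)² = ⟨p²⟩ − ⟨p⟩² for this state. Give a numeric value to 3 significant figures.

Compute ⟨p⟩ and ⟨p²⟩ separately; (Δp)² = ⟨p²⟩ − ⟨p⟩².
Differentiate x·exp(−λ·x) with the product rule; every integrand then reduces to terms xʲ·e^(−2λx) on [0, ∞), with ∫₀^∞ xʲ·e^(−2λx) dx = j!/(2λ)^(j+1).
Normalization: ∫|u|² dx = 0.097225.
⟨p⟩ = 0.0000 and ⟨p²⟩ = 1.8769.
(Δp)² = 1.8769 − (0.0000)² = 1.8769.

1.88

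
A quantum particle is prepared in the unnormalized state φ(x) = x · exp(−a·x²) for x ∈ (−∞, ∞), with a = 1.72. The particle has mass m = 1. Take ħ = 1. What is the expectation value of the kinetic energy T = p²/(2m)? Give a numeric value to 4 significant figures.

2.580

T = −(ħ²/2m) d²/dx², so ⟨T⟩ = −(ħ²/2m) ∫ φ*·φ'' dx / ∫|φ|² dx; with m = 1.
Expand each integrand as polynomial × e^(−2ax²) and use ∫x^(2j)·e^(−2ax²) dx = (2j−1)!!/(4a)^j · √(π/(2a)), odd powers → 0; here √(π/(2a)) = 0.95564. Differentiate with the product rule, d/dx e^(−ax²) = −2ax·e^(−ax²).
State is unnormalized: ∫|φ|² dx = 0.13890, and ∫φ*·(−ħ²/2m · φ'') dx = 0.35837, so ⟨T⟩ = 0.35837 / 0.13890.
⟨T⟩ = 2.5800.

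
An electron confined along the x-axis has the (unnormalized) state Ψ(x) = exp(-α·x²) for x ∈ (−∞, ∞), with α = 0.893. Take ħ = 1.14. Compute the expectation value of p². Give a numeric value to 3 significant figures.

p² Ψ = −ħ² d²Ψ/dx²; ⟨p²⟩ = −ħ² ∫ Ψ*·Ψ'' dx / ∫|Ψ|² dx.
Gaussian moments: ∫x^(2j)·e^(−2αx²) dx = (2j−1)!!/(4α)^j · √(π/(2α)), odd powers integrate to 0; here √(π/(2α)) = 1.3263. Derivatives: d/dx e^(−αx²) = −2αx·e^(−αx²), d²/dx² e^(−αx²) = (4α²x² − 2α)·e^(−αx²).
State is unnormalized: ∫|Ψ|² dx = 1.3263, and ∫Ψ*·(−ħ² Ψ'') dx = 1.5392, so ⟨p²⟩ = 1.5392 / 1.3263.
⟨p²⟩ = 1.1605.

1.16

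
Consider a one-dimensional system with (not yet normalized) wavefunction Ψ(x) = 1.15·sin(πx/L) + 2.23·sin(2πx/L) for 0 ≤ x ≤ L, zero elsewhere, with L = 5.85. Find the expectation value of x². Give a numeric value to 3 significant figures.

⟨x²⟩ = ∫ x²·|Ψ|² dx / ∫|Ψ|² dx (integrals over the domain).
On 0 ≤ x ≤ L (j ≠ l): ∫sin²(jπx/L) dx = L/2, ∫sin(jπx/L)·sin(lπx/L) dx = 0; diagonal moments ∫x·sin²(jπx/L) dx = L²/4, ∫x²·sin²(jπx/L) dx = L³·(1/6 − 1/(4j²π²)); cross terms ∫x·sin(jπx/L)·sin(lπx/L) dx = 0 for j + l even and −4jlL²/(π²(j² − l²)²) for j + l odd, ∫x²·sin(jπx/L)·sin(lπx/L) dx = (−1)^(j+l)·4jlL³/(π²(j² − l²)²); higher powers the same way via product-to-sum and parts.
State is unnormalized: ∫|Ψ|² dx = 18.414, and ∫Ψ*·x²·Ψ dx = 104.57, so ⟨x²⟩ = 104.57 / 18.414.
⟨x²⟩ = 5.6787.

5.68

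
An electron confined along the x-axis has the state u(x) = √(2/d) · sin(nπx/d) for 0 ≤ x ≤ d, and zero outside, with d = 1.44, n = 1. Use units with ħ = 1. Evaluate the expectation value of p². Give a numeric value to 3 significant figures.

p² u = −ħ² d²u/dx²; ⟨p²⟩ = −ħ² ∫ u*·u'' dx.
d/dx sin(nπx/d) = (nπ/d)·cos(nπx/d) and d²/dx² sin(nπx/d) = −(nπ/d)²·sin(nπx/d); on 0 ≤ x ≤ d, ∫sin²(nπx/d) dx = d/2 and ∫sin(nπx/d)·cos(nπx/d) dx = 0.
⟨p²⟩ = 4.7596.

4.76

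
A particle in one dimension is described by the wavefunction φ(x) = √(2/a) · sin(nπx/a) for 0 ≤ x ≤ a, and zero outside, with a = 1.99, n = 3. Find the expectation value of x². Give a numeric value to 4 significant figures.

1.298

⟨x²⟩ = ∫ x²·|φ|² dx (integrals over the domain).
With sin²θ = (1 − cos2θ)/2 on 0 ≤ x ≤ a: ∫sin²(nπx/a) dx = a/2, ∫x·sin²(nπx/a) dx = a²/4, ∫x²·sin²(nπx/a) dx = a³·(1/6 − 1/(4n²π²)); higher powers xᵏ the same way, integrating xᵏ·cos(2nπx/a) by parts.
⟨x²⟩ = 1.2977.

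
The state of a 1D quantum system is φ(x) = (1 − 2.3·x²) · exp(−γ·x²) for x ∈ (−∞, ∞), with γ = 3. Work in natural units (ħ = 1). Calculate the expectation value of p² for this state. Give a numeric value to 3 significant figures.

p² φ = −ħ² d²φ/dx²; ⟨p²⟩ = −ħ² ∫ φ*·φ'' dx / ∫|φ|² dx.
Expand each integrand as polynomial × e^(−2γx²) and use ∫x^(2j)·e^(−2γx²) dx = (2j−1)!!/(4γ)^j · √(π/(2γ)), odd powers → 0; here √(π/(2γ)) = 0.72360. Differentiate with the product rule, d/dx e^(−γx²) = −2γx·e^(−γx²).
State is unnormalized: ∫|φ|² dx = 0.52597, and ∫φ*·(−ħ² φ'') dx = 3.5612, so ⟨p²⟩ = 3.5612 / 0.52597.
⟨p²⟩ = 6.7707.

6.77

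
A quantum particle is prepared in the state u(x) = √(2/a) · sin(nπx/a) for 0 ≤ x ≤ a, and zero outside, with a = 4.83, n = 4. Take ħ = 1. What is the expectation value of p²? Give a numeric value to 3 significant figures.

6.77

p² u = −ħ² d²u/dx²; ⟨p²⟩ = −ħ² ∫ u*·u'' dx.
d/dx sin(nπx/a) = (nπ/a)·cos(nπx/a) and d²/dx² sin(nπx/a) = −(nπ/a)²·sin(nπx/a); on 0 ≤ x ≤ a, ∫sin²(nπx/a) dx = a/2 and ∫sin(nπx/a)·cos(nπx/a) dx = 0.
⟨p²⟩ = 6.7690.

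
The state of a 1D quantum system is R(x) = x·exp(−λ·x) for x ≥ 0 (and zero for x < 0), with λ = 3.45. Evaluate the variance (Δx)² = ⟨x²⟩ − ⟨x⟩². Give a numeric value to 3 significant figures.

Compute ⟨x⟩ and ⟨x²⟩ separately, then (Δx)² = ⟨x²⟩ − ⟨x⟩².
Every integrand reduces to terms xʲ·e^(−2λx) on [0, ∞); use ∫₀^∞ xʲ·e^(−2λx) dx = j!/(2λ)^(j+1).
Normalization: ∫|R|² dx = 0.0060881.
⟨x⟩ = 0.43478 and ⟨x²⟩ = 0.25205.
(Δx)² = 0.25205 − (0.43478)² = 0.063012.

0.0630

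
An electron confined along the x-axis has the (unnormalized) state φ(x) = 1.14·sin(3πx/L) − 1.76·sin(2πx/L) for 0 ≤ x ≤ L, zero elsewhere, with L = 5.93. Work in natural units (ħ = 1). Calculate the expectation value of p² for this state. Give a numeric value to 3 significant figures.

p² φ = −ħ² d²φ/dx²; ⟨p²⟩ = −ħ² ∫ φ*·φ'' dx / ∫|φ|² dx.
d²/dx² sin(jπx/L) = −(jπ/L)²·sin(jπx/L); on 0 ≤ x ≤ L, ∫sin²(jπx/L) dx = L/2 and ∫sin(jπx/L)·sin(lπx/L) dx = 0 for j ≠ l, so only diagonal terms survive in ∫|φ|² and ∫φ·φ″; ∫φ·φ′ dx = [φ²/2] between the walls = 0.
State is unnormalized: ∫|φ|² dx = 13.038, and ∫φ*·(−ħ² φ'') dx = 20.044, so ⟨p²⟩ = 20.044 / 13.038.
⟨p²⟩ = 1.5374.

1.54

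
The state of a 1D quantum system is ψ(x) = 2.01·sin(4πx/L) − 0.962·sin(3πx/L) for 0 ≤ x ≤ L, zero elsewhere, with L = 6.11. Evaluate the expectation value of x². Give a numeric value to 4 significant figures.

⟨x²⟩ = ∫ x²·|ψ|² dx / ∫|ψ|² dx (integrals over the domain).
On 0 ≤ x ≤ L (j ≠ l): ∫sin²(jπx/L) dx = L/2, ∫sin(jπx/L)·sin(lπx/L) dx = 0; diagonal moments ∫x·sin²(jπx/L) dx = L²/4, ∫x²·sin²(jπx/L) dx = L³·(1/6 − 1/(4j²π²)); cross terms ∫x·sin(jπx/L)·sin(lπx/L) dx = 0 for j + l even and −4jlL²/(π²(j² − l²)²) for j + l odd, ∫x²·sin(jπx/L)·sin(lπx/L) dx = (−1)^(j+l)·4jlL³/(π²(j² − l²)²); higher powers the same way via product-to-sum and parts.
State is unnormalized: ∫|ψ|² dx = 15.170, and ∫ψ*·x²·ψ dx = 274.27, so ⟨x²⟩ = 274.27 / 15.170.
⟨x²⟩ = 18.080.

18.08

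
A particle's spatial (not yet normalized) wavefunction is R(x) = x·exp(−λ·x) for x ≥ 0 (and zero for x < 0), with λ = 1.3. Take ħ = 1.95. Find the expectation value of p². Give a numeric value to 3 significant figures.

p² R = −ħ² d²R/dx²; ⟨p²⟩ = −ħ² ∫ R*·R'' dx / ∫|R|² dx.
Differentiate x·exp(−λ·x) with the product rule; every integrand then reduces to terms xʲ·e^(−2λx) on [0, ∞), with ∫₀^∞ xʲ·e^(−2λx) dx = j!/(2λ)^(j+1).
State is unnormalized: ∫|R|² dx = 0.11379, and ∫R*·(−ħ² R'') dx = 0.73125, so ⟨p²⟩ = 0.73125 / 0.11379.
⟨p²⟩ = 6.4262.

6.43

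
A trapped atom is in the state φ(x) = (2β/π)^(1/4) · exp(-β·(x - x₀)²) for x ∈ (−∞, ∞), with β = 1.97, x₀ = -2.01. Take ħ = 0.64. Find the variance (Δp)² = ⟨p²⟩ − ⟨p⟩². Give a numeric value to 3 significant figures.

0.807

Compute ⟨p⟩ and ⟨p²⟩ separately; (Δp)² = ⟨p²⟩ − ⟨p⟩².
Gaussian moments (u = x − x₀): ∫u^(2j)·e^(−2βu²) du = (2j−1)!!/(4β)^j · √(π/(2β)), odd powers integrate to 0; here √(π/(2β)) = 0.89295. Derivatives: d/dx e^(−βu²) = −2βu·e^(−βu²), d²/dx² e^(−βu²) = (4β²u² − 2β)·e^(−βu²).
⟨p⟩ = 0.0000 and ⟨p²⟩ = 0.80691.
(Δp)² = 0.80691 − (0.0000)² = 0.80691.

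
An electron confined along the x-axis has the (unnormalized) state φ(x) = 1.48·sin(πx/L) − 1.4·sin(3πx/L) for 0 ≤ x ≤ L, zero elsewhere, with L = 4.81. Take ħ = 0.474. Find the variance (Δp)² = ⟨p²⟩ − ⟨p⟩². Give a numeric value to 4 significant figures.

0.4579

Compute ⟨p⟩ and ⟨p²⟩ separately; (Δp)² = ⟨p²⟩ − ⟨p⟩².
d²/dx² sin(jπx/L) = −(jπ/L)²·sin(jπx/L); on 0 ≤ x ≤ L, ∫sin²(jπx/L) dx = L/2 and ∫sin(jπx/L)·sin(lπx/L) dx = 0 for j ≠ l, so only diagonal terms survive in ∫|φ|² and ∫φ·φ″; ∫φ·φ′ dx = [φ²/2] between the walls = 0.
Normalization: ∫|φ|² dx = 9.9817.
⟨p⟩ = 0.0000 and ⟨p²⟩ = 0.45794.
(Δp)² = 0.45794 − (0.0000)² = 0.45794.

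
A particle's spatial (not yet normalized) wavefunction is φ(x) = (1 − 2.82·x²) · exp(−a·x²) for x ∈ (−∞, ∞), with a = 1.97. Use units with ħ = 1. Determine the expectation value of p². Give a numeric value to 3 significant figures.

p² φ = −ħ² d²φ/dx²; ⟨p²⟩ = −ħ² ∫ φ*·φ'' dx / ∫|φ|² dx.
Expand each integrand as polynomial × e^(−2ax²) and use ∫x^(2j)·e^(−2ax²) dx = (2j−1)!!/(4a)^j · √(π/(2a)), odd powers → 0; here √(π/(2a)) = 0.89295. Differentiate with the product rule, d/dx e^(−ax²) = −2ax·e^(−ax²).
State is unnormalized: ∫|φ|² dx = 0.59691, and ∫φ*·(−ħ² φ'') dx = 4.5952, so ⟨p²⟩ = 4.5952 / 0.59691.
⟨p²⟩ = 7.6983.

7.70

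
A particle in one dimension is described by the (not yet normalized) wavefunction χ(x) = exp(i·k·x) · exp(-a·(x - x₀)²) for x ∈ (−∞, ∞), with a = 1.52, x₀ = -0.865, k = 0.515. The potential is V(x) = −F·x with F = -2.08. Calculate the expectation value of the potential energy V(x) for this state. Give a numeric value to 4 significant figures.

-1.799

⟨V⟩ = ∫ V(x)·|χ|² dx / ∫|χ|² dx.
Gaussian moments (u = x − x₀): ∫u^(2j)·e^(−2au²) du = (2j−1)!!/(4a)^j · √(π/(2a)), odd powers integrate to 0; here √(π/(2a)) = 1.0166.
State is unnormalized: ∫|χ|² dx = 1.0166, and ∫χ*·V(x)·χ dx = -1.8290, so ⟨V⟩ = -1.8290 / 1.0166.
⟨V⟩ = -1.7992.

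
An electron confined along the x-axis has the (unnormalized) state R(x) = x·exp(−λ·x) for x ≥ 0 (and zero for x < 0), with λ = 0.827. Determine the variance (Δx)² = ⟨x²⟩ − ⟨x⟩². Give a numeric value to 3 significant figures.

Compute ⟨x⟩ and ⟨x²⟩ separately, then (Δx)² = ⟨x²⟩ − ⟨x⟩².
Every integrand reduces to terms xʲ·e^(−2λx) on [0, ∞); use ∫₀^∞ xʲ·e^(−2λx) dx = j!/(2λ)^(j+1).
Normalization: ∫|R|² dx = 0.44200.
⟨x⟩ = 1.8138 and ⟨x²⟩ = 4.3864.
(Δx)² = 4.3864 − (1.8138)² = 1.0966.

1.10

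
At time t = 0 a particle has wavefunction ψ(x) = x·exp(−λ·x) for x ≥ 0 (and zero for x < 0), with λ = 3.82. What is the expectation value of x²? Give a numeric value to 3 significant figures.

0.206

⟨x²⟩ = ∫ x²·|ψ|² dx / ∫|ψ|² dx (integrals over the domain).
Every integrand reduces to terms xʲ·e^(−2λx) on [0, ∞); use ∫₀^∞ xʲ·e^(−2λx) dx = j!/(2λ)^(j+1).
State is unnormalized: ∫|ψ|² dx = 0.0044849, and ∫ψ*·x²·ψ dx = 0.00092203, so ⟨x²⟩ = 0.00092203 / 0.0044849.
⟨x²⟩ = 0.20559.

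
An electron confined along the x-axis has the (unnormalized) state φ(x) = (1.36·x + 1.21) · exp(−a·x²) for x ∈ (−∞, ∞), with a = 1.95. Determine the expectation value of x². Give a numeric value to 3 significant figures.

⟨x²⟩ = ∫ x²·|φ|² dx / ∫|φ|² dx (integrals over the domain).
Expand each integrand as polynomial × e^(−2ax²) and use ∫x^(2j)·e^(−2ax²) dx = (2j−1)!!/(4a)^j · √(π/(2a)), odd powers → 0; here √(π/(2a)) = 0.89752.
State is unnormalized: ∫|φ|² dx = 1.5269, and ∫φ*·x²·φ dx = 0.25032, so ⟨x²⟩ = 0.25032 / 1.5269.
⟨x²⟩ = 0.16395.

0.164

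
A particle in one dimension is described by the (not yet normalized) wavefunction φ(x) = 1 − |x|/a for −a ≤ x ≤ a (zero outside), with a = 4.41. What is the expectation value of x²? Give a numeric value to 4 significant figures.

⟨x²⟩ = ∫ x²·|φ|² dx / ∫|φ|² dx (integrals over the domain).
φ is even, so ∫ over [−a, a] = 2∫₀ᵃ with φ = 1 − x/a there: ∫₀ᵃ (1 − x/a)² dx = a/3, ∫₀ᵃ x²(1 − x/a)² dx = a³/30, ∫₀ᵃ x⁴(1 − x/a)² dx = a⁵/105.
State is unnormalized: ∫|φ|² dx = 2.9400, and ∫φ*·x²·φ dx = 5.7177, so ⟨x²⟩ = 5.7177 / 2.9400.
⟨x²⟩ = 1.9448.

1.945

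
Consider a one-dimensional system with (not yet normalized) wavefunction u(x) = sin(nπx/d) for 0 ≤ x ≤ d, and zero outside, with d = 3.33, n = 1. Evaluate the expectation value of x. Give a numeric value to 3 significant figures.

⟨x⟩ = ∫ x·|u|² dx / ∫|u|² dx (integrals over the domain).
With sin²θ = (1 − cos2θ)/2 on 0 ≤ x ≤ d: ∫sin²(nπx/d) dx = d/2, ∫x·sin²(nπx/d) dx = d²/4, ∫x²·sin²(nπx/d) dx = d³·(1/6 − 1/(4n²π²)); higher powers xᵏ the same way, integrating xᵏ·cos(2nπx/d) by parts.
State is unnormalized: ∫|u|² dx = 1.6650, and ∫u*·x·u dx = 2.7722, so ⟨x⟩ = 2.7722 / 1.6650.
⟨x⟩ = 1.6650.

1.67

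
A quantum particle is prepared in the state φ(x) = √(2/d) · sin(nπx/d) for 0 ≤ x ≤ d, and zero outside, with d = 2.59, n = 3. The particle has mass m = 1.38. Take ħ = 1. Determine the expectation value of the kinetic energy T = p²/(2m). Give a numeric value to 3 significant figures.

4.80

T = −(ħ²/2m) d²/dx², so ⟨T⟩ = −(ħ²/2m) ∫ φ*·φ'' dx; with m = 1.38.
d/dx sin(nπx/d) = (nπ/d)·cos(nπx/d) and d²/dx² sin(nπx/d) = −(nπ/d)²·sin(nπx/d); on 0 ≤ x ≤ d, ∫sin²(nπx/d) dx = d/2 and ∫sin(nπx/d)·cos(nπx/d) dx = 0.
⟨T⟩ = 4.7977.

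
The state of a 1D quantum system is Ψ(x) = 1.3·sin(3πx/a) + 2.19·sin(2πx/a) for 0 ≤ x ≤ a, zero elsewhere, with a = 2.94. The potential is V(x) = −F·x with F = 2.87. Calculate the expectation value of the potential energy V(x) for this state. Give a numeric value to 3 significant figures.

-2.78

⟨V⟩ = ∫ V(x)·|Ψ|² dx / ∫|Ψ|² dx.
On 0 ≤ x ≤ a (j ≠ l): ∫sin²(jπx/a) dx = a/2, ∫sin(jπx/a)·sin(lπx/a) dx = 0; diagonal moments ∫x·sin²(jπx/a) dx = a²/4, ∫x²·sin²(jπx/a) dx = a³·(1/6 − 1/(4j²π²)); cross terms ∫x·sin(jπx/a)·sin(lπx/a) dx = 0 for j + l even and −4jla²/(π²(j² − l²)²) for j + l odd, ∫x²·sin(jπx/a)·sin(lπx/a) dx = (−1)^(j+l)·4jla³/(π²(j² − l²)²); higher powers the same way via product-to-sum and parts.
State is unnormalized: ∫|Ψ|² dx = 9.5346, and ∫Ψ*·V(x)·Ψ dx = -26.486, so ⟨V⟩ = -26.486 / 9.5346.
⟨V⟩ = -2.7779.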